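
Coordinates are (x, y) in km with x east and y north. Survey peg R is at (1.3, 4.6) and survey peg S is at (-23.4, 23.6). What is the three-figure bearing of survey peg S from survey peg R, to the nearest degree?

308°

Δeast = -23.4 − 1.3 = -24.70; Δnorth = 23.6 − 4.6 = 19.00.
Bearing = atan2(Δeast, Δnorth) mod 360° = 307.57° ≈ 308°.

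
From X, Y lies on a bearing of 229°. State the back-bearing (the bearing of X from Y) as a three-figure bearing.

049°

Back-bearing = 229° − 180° = 049°.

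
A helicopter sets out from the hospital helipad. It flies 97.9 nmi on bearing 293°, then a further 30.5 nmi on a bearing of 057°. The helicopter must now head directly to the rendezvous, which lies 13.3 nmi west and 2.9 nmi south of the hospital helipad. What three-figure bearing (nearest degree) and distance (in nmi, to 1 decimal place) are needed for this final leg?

138°, 77.2 nmi

Leg 1 (293°, 97.9 nmi): east 97.9 sin 293° = -90.12, north 97.9 cos 293° = 38.25
Leg 2 (057°, 30.5 nmi): east 30.5 sin 57° = 25.58, north 30.5 cos 57° = 16.61
Current position: (-64.54, 54.86). Target: (-13.3, -2.9). Remaining: Δeast = 51.24, Δnorth = -57.76.
Bearing = atan2(51.24, -57.76) mod 360° = 138.43°; distance = √((51.24)² + (-57.76)²) = 77.214 nmi.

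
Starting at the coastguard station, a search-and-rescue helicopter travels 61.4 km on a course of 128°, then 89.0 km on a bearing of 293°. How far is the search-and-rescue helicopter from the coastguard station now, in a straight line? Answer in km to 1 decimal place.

Leg 1 (128°, 61.4 km): east 61.4 sin 128° = 48.38, north 61.4 cos 128° = -37.80
Leg 2 (293°, 89.0 km): east 89.0 sin 293° = -81.92, north 89.0 cos 293° = 34.78
Net: -33.54 east, -3.03 north. Distance = √((-33.54)² + (-3.03)²) = 33.677 km.

33.7 km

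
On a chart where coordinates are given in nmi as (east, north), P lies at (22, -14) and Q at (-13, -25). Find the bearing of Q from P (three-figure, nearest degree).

253°

Δeast = -13 − 22 = -35.00; Δnorth = -25 − -14 = -11.00.
Bearing = atan2(Δeast, Δnorth) mod 360° = 252.55° ≈ 253°.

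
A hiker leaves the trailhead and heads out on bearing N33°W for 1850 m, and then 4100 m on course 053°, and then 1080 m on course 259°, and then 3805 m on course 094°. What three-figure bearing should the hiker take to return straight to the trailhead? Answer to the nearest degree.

235°

Leg 1 (N33°W, 1850 m): east 1850 sin 327° = -1007.58, north 1850 cos 327° = 1551.54
Leg 2 (053°, 4100 m): east 4100 sin 53° = 3274.41, north 4100 cos 53° = 2467.44
Leg 3 (259°, 1080 m): east 1080 sin 259° = -1060.16, north 1080 cos 259° = -206.07
Leg 4 (094°, 3805 m): east 3805 sin 94° = 3795.73, north 3805 cos 94° = -265.42
Net displacement: 5002.40 east, 3547.49 north. Direction back to start is (-5002.40, -3547.49): bearing = atan2(-5002.40, -3547.49) mod 360° = 234.66° ≈ 235°.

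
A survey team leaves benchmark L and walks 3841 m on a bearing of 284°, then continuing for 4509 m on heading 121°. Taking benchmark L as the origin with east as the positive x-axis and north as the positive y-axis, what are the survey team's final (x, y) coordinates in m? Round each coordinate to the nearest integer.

Leg 1 (284°, 3841 m): east 3841 sin 284° = -3726.91, north 3841 cos 284° = 929.22
Leg 2 (121°, 4509 m): east 4509 sin 121° = 3864.97, north 4509 cos 121° = -2322.31
Summing: 138.06 m east, -1393.08 m north → (138, -1393).

(138, -1393)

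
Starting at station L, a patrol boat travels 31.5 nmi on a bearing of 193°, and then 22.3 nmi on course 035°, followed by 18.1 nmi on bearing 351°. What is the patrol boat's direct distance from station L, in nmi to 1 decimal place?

6.2 nmi

Leg 1 (193°, 31.5 nmi): east 31.5 sin 193° = -7.09, north 31.5 cos 193° = -30.69
Leg 2 (035°, 22.3 nmi): east 22.3 sin 35° = 12.79, north 22.3 cos 35° = 18.27
Leg 3 (351°, 18.1 nmi): east 18.1 sin 351° = -2.83, north 18.1 cos 351° = 17.88
Net: 2.87 east, 5.45 north. Distance = √((2.87)² + (5.45)²) = 6.162 nmi.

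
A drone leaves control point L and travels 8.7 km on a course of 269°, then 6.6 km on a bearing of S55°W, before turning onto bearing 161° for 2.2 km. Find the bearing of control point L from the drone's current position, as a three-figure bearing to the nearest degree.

066°

Leg 1 (269°, 8.7 km): east 8.7 sin 269° = -8.70, north 8.7 cos 269° = -0.15
Leg 2 (S55°W, 6.6 km): east 6.6 sin 235° = -5.41, north 6.6 cos 235° = -3.79
Leg 3 (161°, 2.2 km): east 2.2 sin 161° = 0.72, north 2.2 cos 161° = -2.08
Net displacement: -13.39 east, -6.02 north. Direction back to start is (13.39, 6.02): bearing = atan2(13.39, 6.02) mod 360° = 65.80° ≈ 066°.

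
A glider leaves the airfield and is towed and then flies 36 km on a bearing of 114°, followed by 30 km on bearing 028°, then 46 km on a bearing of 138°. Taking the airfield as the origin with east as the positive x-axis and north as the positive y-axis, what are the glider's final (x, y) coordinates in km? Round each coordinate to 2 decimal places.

(77.75, -22.34)

Leg 1 (114°, 36 km): east 36 sin 114° = 32.89, north 36 cos 114° = -14.64
Leg 2 (028°, 30 km): east 30 sin 28° = 14.08, north 30 cos 28° = 26.49
Leg 3 (138°, 46 km): east 46 sin 138° = 30.78, north 46 cos 138° = -34.18
Summing: 77.75 km east, -22.34 km north → (77.75, -22.34).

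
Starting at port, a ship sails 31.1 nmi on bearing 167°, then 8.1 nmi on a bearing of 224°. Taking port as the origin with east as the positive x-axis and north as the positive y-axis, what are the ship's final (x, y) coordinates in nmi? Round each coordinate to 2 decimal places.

(1.37, -36.13)

Leg 1 (167°, 31.1 nmi): east 31.1 sin 167° = 7.00, north 31.1 cos 167° = -30.30
Leg 2 (224°, 8.1 nmi): east 8.1 sin 224° = -5.63, north 8.1 cos 224° = -5.83
Summing: 1.37 nmi east, -36.13 nmi north → (1.37, -36.13).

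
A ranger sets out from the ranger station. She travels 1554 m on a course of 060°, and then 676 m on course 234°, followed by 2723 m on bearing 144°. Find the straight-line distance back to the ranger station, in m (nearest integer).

Leg 1 (060°, 1554 m): east 1554 sin 60° = 1345.80, north 1554 cos 60° = 777.00
Leg 2 (234°, 676 m): east 676 sin 234° = -546.90, north 676 cos 234° = -397.34
Leg 3 (144°, 2723 m): east 2723 sin 144° = 1600.54, north 2723 cos 144° = -2202.95
Net: 2399.45 east, -1823.30 north. Distance = √((2399.45)² + (-1823.30)²) = 3013.595 m.

3014 m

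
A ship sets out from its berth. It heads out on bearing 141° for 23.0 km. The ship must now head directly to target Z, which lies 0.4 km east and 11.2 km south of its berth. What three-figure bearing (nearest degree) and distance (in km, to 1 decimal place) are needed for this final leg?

295°, 15.6 km

Leg 1 (141°, 23.0 km): east 23.0 sin 141° = 14.47, north 23.0 cos 141° = -17.87
Current position: (14.47, -17.87). Target: (0.4, -11.2). Remaining: Δeast = -14.07, Δnorth = 6.67.
Bearing = atan2(-14.07, 6.67) mod 360° = 295.37°; distance = √((-14.07)² + (6.67)²) = 15.577 km.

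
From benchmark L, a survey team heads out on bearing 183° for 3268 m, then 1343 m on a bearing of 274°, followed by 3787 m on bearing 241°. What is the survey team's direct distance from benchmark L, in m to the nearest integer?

6951 m

Leg 1 (183°, 3268 m): east 3268 sin 183° = -171.03, north 3268 cos 183° = -3263.52
Leg 2 (274°, 1343 m): east 1343 sin 274° = -1339.73, north 1343 cos 274° = 93.68
Leg 3 (241°, 3787 m): east 3787 sin 241° = -3312.18, north 3787 cos 241° = -1835.97
Net: -4822.95 east, -5005.81 north. Distance = √((-4822.95)² + (-5005.81)²) = 6951.185 m.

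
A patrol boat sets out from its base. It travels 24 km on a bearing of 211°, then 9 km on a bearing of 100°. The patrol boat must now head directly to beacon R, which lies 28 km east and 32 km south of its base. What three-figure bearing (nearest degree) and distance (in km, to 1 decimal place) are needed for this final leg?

107°, 33.0 km

Leg 1 (211°, 24 km): east 24 sin 211° = -12.36, north 24 cos 211° = -20.57
Leg 2 (100°, 9 km): east 9 sin 100° = 8.86, north 9 cos 100° = -1.56
Current position: (-3.50, -22.13). Target: (28, -32). Remaining: Δeast = 31.50, Δnorth = -9.87.
Bearing = atan2(31.50, -9.87) mod 360° = 107.39°; distance = √((31.50)² + (-9.87)²) = 33.006 km.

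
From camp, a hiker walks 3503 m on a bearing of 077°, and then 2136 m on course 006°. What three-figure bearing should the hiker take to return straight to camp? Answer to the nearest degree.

Leg 1 (077°, 3503 m): east 3503 sin 77° = 3413.22, north 3503 cos 77° = 788.00
Leg 2 (006°, 2136 m): east 2136 sin 6° = 223.27, north 2136 cos 6° = 2124.30
Net displacement: 3636.49 east, 2912.30 north. Direction back to start is (-3636.49, -2912.30): bearing = atan2(-3636.49, -2912.30) mod 360° = 231.31° ≈ 231°.

231°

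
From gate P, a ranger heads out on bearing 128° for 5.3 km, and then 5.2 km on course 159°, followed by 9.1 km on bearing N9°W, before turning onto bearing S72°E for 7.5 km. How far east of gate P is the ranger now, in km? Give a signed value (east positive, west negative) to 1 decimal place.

Leg 1 (128°, 5.3 km): east 5.3 sin 128° = 4.18, north 5.3 cos 128° = -3.26
Leg 2 (159°, 5.2 km): east 5.2 sin 159° = 1.86, north 5.2 cos 159° = -4.85
Leg 3 (N9°W, 9.1 km): east 9.1 sin 351° = -1.42, north 9.1 cos 351° = 8.99
Leg 4 (S72°E, 7.5 km): east 7.5 sin 108° = 7.13, north 7.5 cos 108° = -2.32
Net east component: 11.75 km.

11.7 km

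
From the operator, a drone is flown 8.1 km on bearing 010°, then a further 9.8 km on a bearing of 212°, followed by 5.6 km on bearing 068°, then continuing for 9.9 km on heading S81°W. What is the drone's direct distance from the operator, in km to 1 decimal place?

Leg 1 (010°, 8.1 km): east 8.1 sin 10° = 1.41, north 8.1 cos 10° = 7.98
Leg 2 (212°, 9.8 km): east 9.8 sin 212° = -5.19, north 9.8 cos 212° = -8.31
Leg 3 (068°, 5.6 km): east 5.6 sin 68° = 5.19, north 5.6 cos 68° = 2.10
Leg 4 (S81°W, 9.9 km): east 9.9 sin 261° = -9.78, north 9.9 cos 261° = -1.55
Net: -8.37 east, 0.22 north. Distance = √((-8.37)² + (0.22)²) = 8.375 km.

8.4 km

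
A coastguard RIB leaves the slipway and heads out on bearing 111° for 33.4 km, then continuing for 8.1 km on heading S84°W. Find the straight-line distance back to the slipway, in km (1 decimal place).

26.4 km

Leg 1 (111°, 33.4 km): east 33.4 sin 111° = 31.18, north 33.4 cos 111° = -11.97
Leg 2 (S84°W, 8.1 km): east 8.1 sin 264° = -8.06, north 8.1 cos 264° = -0.85
Net: 23.13 east, -12.82 north. Distance = √((23.13)² + (-12.82)²) = 26.440 km.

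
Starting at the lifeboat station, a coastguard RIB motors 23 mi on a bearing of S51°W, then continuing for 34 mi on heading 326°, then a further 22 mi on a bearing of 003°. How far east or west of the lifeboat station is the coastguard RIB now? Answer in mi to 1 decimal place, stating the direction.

Leg 1 (S51°W, 23 mi): east 23 sin 231° = -17.87, north 23 cos 231° = -14.47
Leg 2 (326°, 34 mi): east 34 sin 326° = -19.01, north 34 cos 326° = 28.19
Leg 3 (003°, 22 mi): east 22 sin 3° = 1.15, north 22 cos 3° = 21.97
Net east component: -35.74 mi.

35.7 mi west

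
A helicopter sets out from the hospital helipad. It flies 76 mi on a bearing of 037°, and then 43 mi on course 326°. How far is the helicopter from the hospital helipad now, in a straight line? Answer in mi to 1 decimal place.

Leg 1 (037°, 76 mi): east 76 sin 37° = 45.74, north 76 cos 37° = 60.70
Leg 2 (326°, 43 mi): east 43 sin 326° = -24.05, north 43 cos 326° = 35.65
Net: 21.69 east, 96.34 north. Distance = √((21.69)² + (96.34)²) = 98.757 mi.

98.8 mi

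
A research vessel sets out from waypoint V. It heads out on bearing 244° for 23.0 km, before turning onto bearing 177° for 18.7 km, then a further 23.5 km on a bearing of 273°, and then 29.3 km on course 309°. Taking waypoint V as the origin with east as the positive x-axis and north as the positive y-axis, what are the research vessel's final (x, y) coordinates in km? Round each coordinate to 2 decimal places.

Leg 1 (244°, 23.0 km): east 23.0 sin 244° = -20.67, north 23.0 cos 244° = -10.08
Leg 2 (177°, 18.7 km): east 18.7 sin 177° = 0.98, north 18.7 cos 177° = -18.67
Leg 3 (273°, 23.5 km): east 23.5 sin 273° = -23.47, north 23.5 cos 273° = 1.23
Leg 4 (309°, 29.3 km): east 29.3 sin 309° = -22.77, north 29.3 cos 309° = 18.44
Summing: -65.93 km east, -9.09 km north → (-65.93, -9.09).

(-65.93, -9.09)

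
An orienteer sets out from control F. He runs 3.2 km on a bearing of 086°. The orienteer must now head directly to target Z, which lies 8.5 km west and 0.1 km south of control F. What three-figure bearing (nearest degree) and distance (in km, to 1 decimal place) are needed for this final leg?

268°, 11.7 km

Leg 1 (086°, 3.2 km): east 3.2 sin 86° = 3.19, north 3.2 cos 86° = 0.22
Current position: (3.19, 0.22). Target: (-8.5, -0.1). Remaining: Δeast = -11.69, Δnorth = -0.32.
Bearing = atan2(-11.69, -0.32) mod 360° = 268.42°; distance = √((-11.69)² + (-0.32)²) = 11.697 km.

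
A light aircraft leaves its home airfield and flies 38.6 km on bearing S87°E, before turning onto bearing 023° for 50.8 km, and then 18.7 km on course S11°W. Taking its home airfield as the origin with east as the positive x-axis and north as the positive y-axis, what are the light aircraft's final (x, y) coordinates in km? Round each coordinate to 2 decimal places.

Leg 1 (S87°E, 38.6 km): east 38.6 sin 93° = 38.55, north 38.6 cos 93° = -2.02
Leg 2 (023°, 50.8 km): east 50.8 sin 23° = 19.85, north 50.8 cos 23° = 46.76
Leg 3 (S11°W, 18.7 km): east 18.7 sin 191° = -3.57, north 18.7 cos 191° = -18.36
Summing: 54.83 km east, 26.39 km north → (54.83, 26.39).

(54.83, 26.39)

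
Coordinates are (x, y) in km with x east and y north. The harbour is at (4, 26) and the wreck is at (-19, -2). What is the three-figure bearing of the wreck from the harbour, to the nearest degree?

219°

Δeast = -19 − 4 = -23.00; Δnorth = -2 − 26 = -28.00.
Bearing = atan2(Δeast, Δnorth) mod 360° = 219.40° ≈ 219°.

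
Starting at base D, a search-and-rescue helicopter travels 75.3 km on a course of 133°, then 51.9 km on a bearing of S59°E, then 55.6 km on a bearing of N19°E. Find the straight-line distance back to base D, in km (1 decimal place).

Leg 1 (133°, 75.3 km): east 75.3 sin 133° = 55.07, north 75.3 cos 133° = -51.35
Leg 2 (S59°E, 51.9 km): east 51.9 sin 121° = 44.49, north 51.9 cos 121° = -26.73
Leg 3 (N19°E, 55.6 km): east 55.6 sin 19° = 18.10, north 55.6 cos 19° = 52.57
Net: 117.66 east, -25.51 north. Distance = √((117.66)² + (-25.51)²) = 120.394 km.

120.4 km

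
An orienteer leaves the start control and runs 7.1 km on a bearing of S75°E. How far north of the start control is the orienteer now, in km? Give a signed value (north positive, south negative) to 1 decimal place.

Leg 1 (S75°E, 7.1 km): east 7.1 sin 105° = 6.86, north 7.1 cos 105° = -1.84
Net north component: -1.84 km.

-1.8 km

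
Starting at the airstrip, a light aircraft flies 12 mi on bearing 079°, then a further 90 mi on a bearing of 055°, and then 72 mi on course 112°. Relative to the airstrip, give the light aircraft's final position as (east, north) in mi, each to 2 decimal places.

(152.26, 26.94)

Leg 1 (079°, 12 mi): east 12 sin 79° = 11.78, north 12 cos 79° = 2.29
Leg 2 (055°, 90 mi): east 90 sin 55° = 73.72, north 90 cos 55° = 51.62
Leg 3 (112°, 72 mi): east 72 sin 112° = 66.76, north 72 cos 112° = -26.97
Summing: 152.26 mi east, 26.94 mi north → (152.26, 26.94).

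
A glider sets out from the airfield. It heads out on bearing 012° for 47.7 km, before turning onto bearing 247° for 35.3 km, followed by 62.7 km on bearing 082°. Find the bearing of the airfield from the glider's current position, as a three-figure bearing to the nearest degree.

224°

Leg 1 (012°, 47.7 km): east 47.7 sin 12° = 9.92, north 47.7 cos 12° = 46.66
Leg 2 (247°, 35.3 km): east 35.3 sin 247° = -32.49, north 35.3 cos 247° = -13.79
Leg 3 (082°, 62.7 km): east 62.7 sin 82° = 62.09, north 62.7 cos 82° = 8.73
Net displacement: 39.51 east, 41.59 north. Direction back to start is (-39.51, -41.59): bearing = atan2(-39.51, -41.59) mod 360° = 223.53° ≈ 224°.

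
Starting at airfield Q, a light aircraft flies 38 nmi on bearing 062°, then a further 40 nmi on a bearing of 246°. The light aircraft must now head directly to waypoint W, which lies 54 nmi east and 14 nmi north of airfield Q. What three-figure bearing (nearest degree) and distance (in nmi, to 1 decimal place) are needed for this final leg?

078°, 58.3 nmi

Leg 1 (062°, 38 nmi): east 38 sin 62° = 33.55, north 38 cos 62° = 17.84
Leg 2 (246°, 40 nmi): east 40 sin 246° = -36.54, north 40 cos 246° = -16.27
Current position: (-2.99, 1.57). Target: (54, 14). Remaining: Δeast = 56.99, Δnorth = 12.43.
Bearing = atan2(56.99, 12.43) mod 360° = 77.70°; distance = √((56.99)² + (12.43)²) = 58.330 nmi.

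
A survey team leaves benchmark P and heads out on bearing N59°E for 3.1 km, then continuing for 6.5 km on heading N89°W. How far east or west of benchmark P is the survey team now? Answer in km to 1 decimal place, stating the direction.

Leg 1 (N59°E, 3.1 km): east 3.1 sin 59° = 2.66, north 3.1 cos 59° = 1.60
Leg 2 (N89°W, 6.5 km): east 6.5 sin 271° = -6.50, north 6.5 cos 271° = 0.11
Net east component: -3.84 km.

3.8 km west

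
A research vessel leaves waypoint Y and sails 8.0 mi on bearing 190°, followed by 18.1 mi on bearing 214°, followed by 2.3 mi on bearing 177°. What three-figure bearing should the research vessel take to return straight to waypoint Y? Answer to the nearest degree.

024°

Leg 1 (190°, 8.0 mi): east 8.0 sin 190° = -1.39, north 8.0 cos 190° = -7.88
Leg 2 (214°, 18.1 mi): east 18.1 sin 214° = -10.12, north 18.1 cos 214° = -15.01
Leg 3 (177°, 2.3 mi): east 2.3 sin 177° = 0.12, north 2.3 cos 177° = -2.30
Net displacement: -11.39 east, -25.18 north. Direction back to start is (11.39, 25.18): bearing = atan2(11.39, 25.18) mod 360° = 24.34° ≈ 024°.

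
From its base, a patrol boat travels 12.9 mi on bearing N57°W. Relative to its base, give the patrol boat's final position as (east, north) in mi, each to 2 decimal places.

(-10.82, 7.03)

Leg 1 (N57°W, 12.9 mi): east 12.9 sin 303° = -10.82, north 12.9 cos 303° = 7.03
Summing: -10.82 mi east, 7.03 mi north → (-10.82, 7.03).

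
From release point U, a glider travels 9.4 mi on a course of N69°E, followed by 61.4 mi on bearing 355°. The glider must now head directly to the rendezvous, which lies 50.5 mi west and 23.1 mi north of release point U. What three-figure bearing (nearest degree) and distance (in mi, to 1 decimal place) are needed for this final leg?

232°, 68.0 mi

Leg 1 (N69°E, 9.4 mi): east 9.4 sin 69° = 8.78, north 9.4 cos 69° = 3.37
Leg 2 (355°, 61.4 mi): east 61.4 sin 355° = -5.35, north 61.4 cos 355° = 61.17
Current position: (3.42, 64.54). Target: (-50.5, 23.1). Remaining: Δeast = -53.92, Δnorth = -41.44.
Bearing = atan2(-53.92, -41.44) mod 360° = 232.46°; distance = √((-53.92)² + (-41.44)²) = 68.005 mi.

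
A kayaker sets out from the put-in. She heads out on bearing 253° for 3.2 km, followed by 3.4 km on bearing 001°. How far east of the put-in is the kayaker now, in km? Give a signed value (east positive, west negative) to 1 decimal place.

-3.0 km

Leg 1 (253°, 3.2 km): east 3.2 sin 253° = -3.06, north 3.2 cos 253° = -0.94
Leg 2 (001°, 3.4 km): east 3.4 sin 1° = 0.06, north 3.4 cos 1° = 3.40
Net east component: -3.00 km.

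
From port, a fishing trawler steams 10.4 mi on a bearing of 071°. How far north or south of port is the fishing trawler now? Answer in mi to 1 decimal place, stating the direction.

3.4 mi north

Leg 1 (071°, 10.4 mi): east 10.4 sin 71° = 9.83, north 10.4 cos 71° = 3.39
Net north component: 3.39 mi.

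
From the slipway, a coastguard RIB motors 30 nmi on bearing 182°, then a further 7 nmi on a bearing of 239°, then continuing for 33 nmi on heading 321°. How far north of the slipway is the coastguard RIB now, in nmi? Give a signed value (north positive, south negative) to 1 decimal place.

-7.9 nmi

Leg 1 (182°, 30 nmi): east 30 sin 182° = -1.05, north 30 cos 182° = -29.98
Leg 2 (239°, 7 nmi): east 7 sin 239° = -6.00, north 7 cos 239° = -3.61
Leg 3 (321°, 33 nmi): east 33 sin 321° = -20.77, north 33 cos 321° = 25.65
Net north component: -7.94 nmi.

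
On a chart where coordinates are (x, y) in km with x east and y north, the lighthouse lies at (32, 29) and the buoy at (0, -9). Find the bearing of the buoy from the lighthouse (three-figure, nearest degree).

220°

Δeast = 0 − 32 = -32.00; Δnorth = -9 − 29 = -38.00.
Bearing = atan2(Δeast, Δnorth) mod 360° = 220.10° ≈ 220°.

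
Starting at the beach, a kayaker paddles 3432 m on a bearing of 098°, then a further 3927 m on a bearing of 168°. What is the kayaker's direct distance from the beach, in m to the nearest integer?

Leg 1 (098°, 3432 m): east 3432 sin 98° = 3398.60, north 3432 cos 98° = -477.64
Leg 2 (168°, 3927 m): east 3927 sin 168° = 816.47, north 3927 cos 168° = -3841.19
Net: 4215.07 east, -4318.83 north. Distance = √((4215.07)² + (-4318.83)²) = 6034.822 m.

6035 m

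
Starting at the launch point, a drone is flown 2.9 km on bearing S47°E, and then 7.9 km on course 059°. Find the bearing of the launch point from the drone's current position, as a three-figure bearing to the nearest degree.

Leg 1 (S47°E, 2.9 km): east 2.9 sin 133° = 2.12, north 2.9 cos 133° = -1.98
Leg 2 (059°, 7.9 km): east 7.9 sin 59° = 6.77, north 7.9 cos 59° = 4.07
Net displacement: 8.89 east, 2.09 north. Direction back to start is (-8.89, -2.09): bearing = atan2(-8.89, -2.09) mod 360° = 256.77° ≈ 257°.

257°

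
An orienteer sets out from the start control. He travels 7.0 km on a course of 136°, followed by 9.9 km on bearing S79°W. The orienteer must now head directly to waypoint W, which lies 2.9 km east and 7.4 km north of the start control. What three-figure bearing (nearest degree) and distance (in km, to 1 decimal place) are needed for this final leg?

Leg 1 (136°, 7.0 km): east 7.0 sin 136° = 4.86, north 7.0 cos 136° = -5.04
Leg 2 (S79°W, 9.9 km): east 9.9 sin 259° = -9.72, north 9.9 cos 259° = -1.89
Current position: (-4.86, -6.92). Target: (2.9, 7.4). Remaining: Δeast = 7.76, Δnorth = 14.32.
Bearing = atan2(7.76, 14.32) mod 360° = 28.43°; distance = √((7.76)² + (14.32)²) = 16.289 km.

028°, 16.3 km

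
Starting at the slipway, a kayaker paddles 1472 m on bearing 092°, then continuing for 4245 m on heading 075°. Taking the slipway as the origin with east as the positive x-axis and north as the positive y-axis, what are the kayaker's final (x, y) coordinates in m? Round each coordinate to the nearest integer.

Leg 1 (092°, 1472 m): east 1472 sin 92° = 1471.10, north 1472 cos 92° = -51.37
Leg 2 (075°, 4245 m): east 4245 sin 75° = 4100.36, north 4245 cos 75° = 1098.69
Summing: 5571.46 m east, 1047.31 m north → (5571, 1047).

(5571, 1047)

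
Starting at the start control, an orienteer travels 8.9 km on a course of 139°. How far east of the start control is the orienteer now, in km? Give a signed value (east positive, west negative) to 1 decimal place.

5.8 km

Leg 1 (139°, 8.9 km): east 8.9 sin 139° = 5.84, north 8.9 cos 139° = -6.72
Net east component: 5.84 km.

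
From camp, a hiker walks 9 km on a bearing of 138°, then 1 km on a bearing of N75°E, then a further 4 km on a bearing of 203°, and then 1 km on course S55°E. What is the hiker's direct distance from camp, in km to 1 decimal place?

Leg 1 (138°, 9 km): east 9 sin 138° = 6.02, north 9 cos 138° = -6.69
Leg 2 (N75°E, 1 km): east 1 sin 75° = 0.97, north 1 cos 75° = 0.26
Leg 3 (203°, 4 km): east 4 sin 203° = -1.56, north 4 cos 203° = -3.68
Leg 4 (S55°E, 1 km): east 1 sin 125° = 0.82, north 1 cos 125° = -0.57
Net: 6.24 east, -10.69 north. Distance = √((6.24)² + (-10.69)²) = 12.376 km.

12.4 km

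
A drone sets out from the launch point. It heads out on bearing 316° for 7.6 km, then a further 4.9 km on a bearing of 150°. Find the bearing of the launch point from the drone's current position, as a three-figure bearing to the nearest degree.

Leg 1 (316°, 7.6 km): east 7.6 sin 316° = -5.28, north 7.6 cos 316° = 5.47
Leg 2 (150°, 4.9 km): east 4.9 sin 150° = 2.45, north 4.9 cos 150° = -4.24
Net displacement: -2.83 east, 1.22 north. Direction back to start is (2.83, -1.22): bearing = atan2(2.83, -1.22) mod 360° = 113.38° ≈ 113°.

113°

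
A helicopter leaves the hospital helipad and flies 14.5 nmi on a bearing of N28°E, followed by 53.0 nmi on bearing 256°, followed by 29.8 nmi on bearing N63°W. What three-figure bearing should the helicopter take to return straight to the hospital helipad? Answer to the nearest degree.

101°

Leg 1 (N28°E, 14.5 nmi): east 14.5 sin 28° = 6.81, north 14.5 cos 28° = 12.80
Leg 2 (256°, 53.0 nmi): east 53.0 sin 256° = -51.43, north 53.0 cos 256° = -12.82
Leg 3 (N63°W, 29.8 nmi): east 29.8 sin 297° = -26.55, north 29.8 cos 297° = 13.53
Net displacement: -71.17 east, 13.51 north. Direction back to start is (71.17, -13.51): bearing = atan2(71.17, -13.51) mod 360° = 100.75° ≈ 101°.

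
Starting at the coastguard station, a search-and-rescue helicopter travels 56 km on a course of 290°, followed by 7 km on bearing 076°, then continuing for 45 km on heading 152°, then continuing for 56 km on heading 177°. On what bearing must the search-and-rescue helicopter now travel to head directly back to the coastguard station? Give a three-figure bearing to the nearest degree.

Leg 1 (290°, 56 km): east 56 sin 290° = -52.62, north 56 cos 290° = 19.15
Leg 2 (076°, 7 km): east 7 sin 76° = 6.79, north 7 cos 76° = 1.69
Leg 3 (152°, 45 km): east 45 sin 152° = 21.13, north 45 cos 152° = -39.73
Leg 4 (177°, 56 km): east 56 sin 177° = 2.93, north 56 cos 177° = -55.92
Net displacement: -21.77 east, -74.81 north. Direction back to start is (21.77, 74.81): bearing = atan2(21.77, 74.81) mod 360° = 16.23° ≈ 016°.

016°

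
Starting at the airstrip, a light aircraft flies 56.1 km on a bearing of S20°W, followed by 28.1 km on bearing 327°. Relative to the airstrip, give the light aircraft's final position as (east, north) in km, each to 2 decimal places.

Leg 1 (S20°W, 56.1 km): east 56.1 sin 200° = -19.19, north 56.1 cos 200° = -52.72
Leg 2 (327°, 28.1 km): east 28.1 sin 327° = -15.30, north 28.1 cos 327° = 23.57
Summing: -34.49 km east, -29.15 km north → (-34.49, -29.15).

(-34.49, -29.15)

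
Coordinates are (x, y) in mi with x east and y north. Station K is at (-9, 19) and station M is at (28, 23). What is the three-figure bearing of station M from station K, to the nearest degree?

Δeast = 28 − -9 = 37.00; Δnorth = 23 − 19 = 4.00.
Bearing = atan2(Δeast, Δnorth) mod 360° = 83.83° ≈ 084°.

084°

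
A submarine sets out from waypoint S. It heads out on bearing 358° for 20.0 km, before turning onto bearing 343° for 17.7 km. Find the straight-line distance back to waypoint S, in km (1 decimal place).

Leg 1 (358°, 20.0 km): east 20.0 sin 358° = -0.70, north 20.0 cos 358° = 19.99
Leg 2 (343°, 17.7 km): east 17.7 sin 343° = -5.17, north 17.7 cos 343° = 16.93
Net: -5.87 east, 36.91 north. Distance = √((-5.87)² + (36.91)²) = 37.379 km.

37.4 km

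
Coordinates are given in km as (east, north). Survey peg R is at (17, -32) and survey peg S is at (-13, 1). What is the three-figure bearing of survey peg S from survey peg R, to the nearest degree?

318°

Δeast = -13 − 17 = -30.00; Δnorth = 1 − -32 = 33.00.
Bearing = atan2(Δeast, Δnorth) mod 360° = 317.73° ≈ 318°.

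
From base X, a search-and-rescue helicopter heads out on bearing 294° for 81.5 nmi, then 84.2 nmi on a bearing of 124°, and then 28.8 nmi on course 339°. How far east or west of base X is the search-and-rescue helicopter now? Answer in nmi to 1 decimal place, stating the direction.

Leg 1 (294°, 81.5 nmi): east 81.5 sin 294° = -74.45, north 81.5 cos 294° = 33.15
Leg 2 (124°, 84.2 nmi): east 84.2 sin 124° = 69.80, north 84.2 cos 124° = -47.08
Leg 3 (339°, 28.8 nmi): east 28.8 sin 339° = -10.32, north 28.8 cos 339° = 26.89
Net east component: -14.97 nmi.

15.0 nmi west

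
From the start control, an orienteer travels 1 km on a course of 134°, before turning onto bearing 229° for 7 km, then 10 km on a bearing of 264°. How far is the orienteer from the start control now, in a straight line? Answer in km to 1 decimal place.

Leg 1 (134°, 1 km): east 1 sin 134° = 0.72, north 1 cos 134° = -0.69
Leg 2 (229°, 7 km): east 7 sin 229° = -5.28, north 7 cos 229° = -4.59
Leg 3 (264°, 10 km): east 10 sin 264° = -9.95, north 10 cos 264° = -1.05
Net: -14.51 east, -6.33 north. Distance = √((-14.51)² + (-6.33)²) = 15.831 km.

15.8 km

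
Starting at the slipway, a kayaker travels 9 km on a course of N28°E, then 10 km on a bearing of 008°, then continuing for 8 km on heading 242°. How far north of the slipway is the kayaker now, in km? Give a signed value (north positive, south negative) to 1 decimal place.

14.1 km

Leg 1 (N28°E, 9 km): east 9 sin 28° = 4.23, north 9 cos 28° = 7.95
Leg 2 (008°, 10 km): east 10 sin 8° = 1.39, north 10 cos 8° = 9.90
Leg 3 (242°, 8 km): east 8 sin 242° = -7.06, north 8 cos 242° = -3.76
Net north component: 14.09 km.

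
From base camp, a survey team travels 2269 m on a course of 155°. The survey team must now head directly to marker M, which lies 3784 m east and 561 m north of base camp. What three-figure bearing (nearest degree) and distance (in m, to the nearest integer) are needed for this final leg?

Leg 1 (155°, 2269 m): east 2269 sin 155° = 958.92, north 2269 cos 155° = -2056.41
Current position: (958.92, -2056.41). Target: (3784, 561). Remaining: Δeast = 2825.08, Δnorth = 2617.41.
Bearing = atan2(2825.08, 2617.41) mod 360° = 47.19°; distance = √((2825.08)² + (2617.41)²) = 3851.223 m.

047°, 3851 m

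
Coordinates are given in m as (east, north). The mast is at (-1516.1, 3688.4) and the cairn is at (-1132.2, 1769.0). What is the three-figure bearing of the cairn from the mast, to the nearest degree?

169°

Δeast = -1132.2 − -1516.1 = 383.90; Δnorth = 1769.0 − 3688.4 = -1919.40.
Bearing = atan2(Δeast, Δnorth) mod 360° = 168.69° ≈ 169°.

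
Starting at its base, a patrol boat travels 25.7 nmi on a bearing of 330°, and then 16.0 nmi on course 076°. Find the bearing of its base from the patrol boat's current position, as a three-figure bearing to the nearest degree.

186°

Leg 1 (330°, 25.7 nmi): east 25.7 sin 330° = -12.85, north 25.7 cos 330° = 22.26
Leg 2 (076°, 16.0 nmi): east 16.0 sin 76° = 15.52, north 16.0 cos 76° = 3.87
Net displacement: 2.67 east, 26.13 north. Direction back to start is (-2.67, -26.13): bearing = atan2(-2.67, -26.13) mod 360° = 185.85° ≈ 186°.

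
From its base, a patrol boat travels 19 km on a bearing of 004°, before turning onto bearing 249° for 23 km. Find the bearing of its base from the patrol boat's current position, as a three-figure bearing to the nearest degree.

118°

Leg 1 (004°, 19 km): east 19 sin 4° = 1.33, north 19 cos 4° = 18.95
Leg 2 (249°, 23 km): east 23 sin 249° = -21.47, north 23 cos 249° = -8.24
Net displacement: -20.15 east, 10.71 north. Direction back to start is (20.15, -10.71): bearing = atan2(20.15, -10.71) mod 360° = 118.00° ≈ 118°.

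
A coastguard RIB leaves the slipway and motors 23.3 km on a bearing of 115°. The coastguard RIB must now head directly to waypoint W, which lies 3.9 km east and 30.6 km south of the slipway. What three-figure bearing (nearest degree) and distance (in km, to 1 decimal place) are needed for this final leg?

220°, 27.0 km

Leg 1 (115°, 23.3 km): east 23.3 sin 115° = 21.12, north 23.3 cos 115° = -9.85
Current position: (21.12, -9.85). Target: (3.9, -30.6). Remaining: Δeast = -17.22, Δnorth = -20.75.
Bearing = atan2(-17.22, -20.75) mod 360° = 219.68°; distance = √((-17.22)² + (-20.75)²) = 26.965 km.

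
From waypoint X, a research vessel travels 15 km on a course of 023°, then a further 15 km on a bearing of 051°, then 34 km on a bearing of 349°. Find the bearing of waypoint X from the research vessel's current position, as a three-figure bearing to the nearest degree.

Leg 1 (023°, 15 km): east 15 sin 23° = 5.86, north 15 cos 23° = 13.81
Leg 2 (051°, 15 km): east 15 sin 51° = 11.66, north 15 cos 51° = 9.44
Leg 3 (349°, 34 km): east 34 sin 349° = -6.49, north 34 cos 349° = 33.38
Net displacement: 11.03 east, 56.62 north. Direction back to start is (-11.03, -56.62): bearing = atan2(-11.03, -56.62) mod 360° = 191.02° ≈ 191°.

191°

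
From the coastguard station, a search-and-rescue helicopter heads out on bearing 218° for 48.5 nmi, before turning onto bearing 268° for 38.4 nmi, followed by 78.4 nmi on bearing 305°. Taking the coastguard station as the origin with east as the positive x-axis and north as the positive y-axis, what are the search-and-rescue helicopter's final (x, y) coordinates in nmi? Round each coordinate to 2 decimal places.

Leg 1 (218°, 48.5 nmi): east 48.5 sin 218° = -29.86, north 48.5 cos 218° = -38.22
Leg 2 (268°, 38.4 nmi): east 38.4 sin 268° = -38.38, north 38.4 cos 268° = -1.34
Leg 3 (305°, 78.4 nmi): east 78.4 sin 305° = -64.22, north 78.4 cos 305° = 44.97
Summing: -132.46 nmi east, 5.41 nmi north → (-132.46, 5.41).

(-132.46, 5.41)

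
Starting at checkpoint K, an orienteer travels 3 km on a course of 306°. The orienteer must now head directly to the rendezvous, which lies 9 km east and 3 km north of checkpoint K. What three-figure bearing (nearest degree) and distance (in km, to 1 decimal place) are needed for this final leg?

084°, 11.5 km

Leg 1 (306°, 3 km): east 3 sin 306° = -2.43, north 3 cos 306° = 1.76
Current position: (-2.43, 1.76). Target: (9, 3). Remaining: Δeast = 11.43, Δnorth = 1.24.
Bearing = atan2(11.43, 1.24) mod 360° = 83.82°; distance = √((11.43)² + (1.24)²) = 11.494 km.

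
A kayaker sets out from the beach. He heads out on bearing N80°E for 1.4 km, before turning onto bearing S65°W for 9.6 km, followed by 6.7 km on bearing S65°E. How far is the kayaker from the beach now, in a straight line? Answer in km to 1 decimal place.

Leg 1 (N80°E, 1.4 km): east 1.4 sin 80° = 1.38, north 1.4 cos 80° = 0.24
Leg 2 (S65°W, 9.6 km): east 9.6 sin 245° = -8.70, north 9.6 cos 245° = -4.06
Leg 3 (S65°E, 6.7 km): east 6.7 sin 115° = 6.07, north 6.7 cos 115° = -2.83
Net: -1.25 east, -6.65 north. Distance = √((-1.25)² + (-6.65)²) = 6.762 km.

6.8 km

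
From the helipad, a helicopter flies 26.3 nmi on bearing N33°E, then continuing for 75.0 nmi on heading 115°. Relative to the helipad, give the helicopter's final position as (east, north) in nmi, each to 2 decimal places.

(82.30, -9.64)

Leg 1 (N33°E, 26.3 nmi): east 26.3 sin 33° = 14.32, north 26.3 cos 33° = 22.06
Leg 2 (115°, 75.0 nmi): east 75.0 sin 115° = 67.97, north 75.0 cos 115° = -31.70
Summing: 82.30 nmi east, -9.64 nmi north → (82.30, -9.64).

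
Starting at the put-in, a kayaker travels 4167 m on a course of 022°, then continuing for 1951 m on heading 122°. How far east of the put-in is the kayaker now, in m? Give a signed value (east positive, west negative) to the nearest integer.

3216 m

Leg 1 (022°, 4167 m): east 4167 sin 22° = 1560.99, north 4167 cos 22° = 3863.58
Leg 2 (122°, 1951 m): east 1951 sin 122° = 1654.54, north 1951 cos 122° = -1033.87
Net east component: 3215.53 m.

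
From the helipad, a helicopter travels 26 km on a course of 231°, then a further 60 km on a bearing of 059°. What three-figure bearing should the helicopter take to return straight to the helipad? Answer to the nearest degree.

245°

Leg 1 (231°, 26 km): east 26 sin 231° = -20.21, north 26 cos 231° = -16.36
Leg 2 (059°, 60 km): east 60 sin 59° = 51.43, north 60 cos 59° = 30.90
Net displacement: 31.22 east, 14.54 north. Direction back to start is (-31.22, -14.54): bearing = atan2(-31.22, -14.54) mod 360° = 245.03° ≈ 245°.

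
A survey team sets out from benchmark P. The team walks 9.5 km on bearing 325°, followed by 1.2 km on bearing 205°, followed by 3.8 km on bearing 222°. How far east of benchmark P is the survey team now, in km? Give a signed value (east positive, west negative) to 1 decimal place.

-8.5 km

Leg 1 (325°, 9.5 km): east 9.5 sin 325° = -5.45, north 9.5 cos 325° = 7.78
Leg 2 (205°, 1.2 km): east 1.2 sin 205° = -0.51, north 1.2 cos 205° = -1.09
Leg 3 (222°, 3.8 km): east 3.8 sin 222° = -2.54, north 3.8 cos 222° = -2.82
Net east component: -8.50 km.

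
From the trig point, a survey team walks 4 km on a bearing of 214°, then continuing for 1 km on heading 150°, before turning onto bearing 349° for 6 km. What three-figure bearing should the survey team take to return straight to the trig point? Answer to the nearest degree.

Leg 1 (214°, 4 km): east 4 sin 214° = -2.24, north 4 cos 214° = -3.32
Leg 2 (150°, 1 km): east 1 sin 150° = 0.50, north 1 cos 150° = -0.87
Leg 3 (349°, 6 km): east 6 sin 349° = -1.14, north 6 cos 349° = 5.89
Net displacement: -2.88 east, 1.71 north. Direction back to start is (2.88, -1.71): bearing = atan2(2.88, -1.71) mod 360° = 120.65° ≈ 121°.

121°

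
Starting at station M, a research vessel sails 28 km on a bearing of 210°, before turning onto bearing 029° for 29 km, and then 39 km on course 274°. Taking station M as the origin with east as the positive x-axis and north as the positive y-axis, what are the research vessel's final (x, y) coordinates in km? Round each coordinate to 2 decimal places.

Leg 1 (210°, 28 km): east 28 sin 210° = -14.00, north 28 cos 210° = -24.25
Leg 2 (029°, 29 km): east 29 sin 29° = 14.06, north 29 cos 29° = 25.36
Leg 3 (274°, 39 km): east 39 sin 274° = -38.90, north 39 cos 274° = 2.72
Summing: -38.85 km east, 3.84 km north → (-38.85, 3.84).

(-38.85, 3.84)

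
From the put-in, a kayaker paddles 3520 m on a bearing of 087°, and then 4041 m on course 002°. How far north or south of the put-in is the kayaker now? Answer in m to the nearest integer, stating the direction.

Leg 1 (087°, 3520 m): east 3520 sin 87° = 3515.18, north 3520 cos 87° = 184.22
Leg 2 (002°, 4041 m): east 4041 sin 2° = 141.03, north 4041 cos 2° = 4038.54
Net north component: 4222.76 m.

4223 m north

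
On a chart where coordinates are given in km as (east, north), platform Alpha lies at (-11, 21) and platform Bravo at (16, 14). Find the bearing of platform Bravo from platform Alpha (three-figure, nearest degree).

105°

Δeast = 16 − -11 = 27.00; Δnorth = 14 − 21 = -7.00.
Bearing = atan2(Δeast, Δnorth) mod 360° = 104.53° ≈ 105°.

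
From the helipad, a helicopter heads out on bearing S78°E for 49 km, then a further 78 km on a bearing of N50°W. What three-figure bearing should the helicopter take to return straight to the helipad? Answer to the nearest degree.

Leg 1 (S78°E, 49 km): east 49 sin 102° = 47.93, north 49 cos 102° = -10.19
Leg 2 (N50°W, 78 km): east 78 sin 310° = -59.75, north 78 cos 310° = 50.14
Net displacement: -11.82 east, 39.95 north. Direction back to start is (11.82, -39.95): bearing = atan2(11.82, -39.95) mod 360° = 163.52° ≈ 164°.

164°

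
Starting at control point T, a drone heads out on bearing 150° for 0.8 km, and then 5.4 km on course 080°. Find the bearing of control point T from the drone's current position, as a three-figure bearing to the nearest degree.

268°

Leg 1 (150°, 0.8 km): east 0.8 sin 150° = 0.40, north 0.8 cos 150° = -0.69
Leg 2 (080°, 5.4 km): east 5.4 sin 80° = 5.32, north 5.4 cos 80° = 0.94
Net displacement: 5.72 east, 0.24 north. Direction back to start is (-5.72, -0.24): bearing = atan2(-5.72, -0.24) mod 360° = 267.55° ≈ 268°.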